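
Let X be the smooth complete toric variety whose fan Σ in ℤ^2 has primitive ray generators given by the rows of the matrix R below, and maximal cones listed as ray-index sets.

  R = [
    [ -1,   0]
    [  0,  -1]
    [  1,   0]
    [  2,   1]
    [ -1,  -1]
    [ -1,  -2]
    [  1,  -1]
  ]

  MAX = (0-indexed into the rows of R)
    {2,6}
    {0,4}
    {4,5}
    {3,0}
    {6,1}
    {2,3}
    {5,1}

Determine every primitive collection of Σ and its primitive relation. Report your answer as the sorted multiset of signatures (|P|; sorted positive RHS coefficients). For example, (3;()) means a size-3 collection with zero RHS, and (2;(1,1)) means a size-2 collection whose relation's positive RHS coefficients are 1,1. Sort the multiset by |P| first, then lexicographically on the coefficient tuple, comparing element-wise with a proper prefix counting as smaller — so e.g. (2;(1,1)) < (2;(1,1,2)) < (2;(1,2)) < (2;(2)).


The 14 primitive collections of Σ (r=7, n=2):

  • {0,2}:  v_{0} + v_{2} = 0  so sig = (2;())
  • {0,1}:  v_{0} + v_{1} = v_{4}  so sig = (2;(1))
  • {0,6}:  v_{0} + v_{6} = v_{1}  so sig = (2;(1))
  • {1,2}:  v_{1} + v_{2} = v_{6}  so sig = (2;(1))
  • {1,4}:  v_{1} + v_{4} = v_{5}  so sig = (2;(1))
  • {2,4}:  v_{2} + v_{4} = v_{1}  so sig = (2;(1))
  • {3,4}:  v_{3} + v_{4} = v_{2}  so sig = (2;(1))
  • {3,5}:  v_{3} + v_{5} = v_{6}  so sig = (2;(1))
  • {0,5}:  v_{0} + v_{5} = 2·v_{4}  so sig = (2;(2))
  • {1,3}:  v_{1} + v_{3} = 2·v_{2}  so sig = (2;(2))
  • {2,5}:  v_{2} + v_{5} = 2·v_{1}  so sig = (2;(2))
  • {4,6}:  v_{4} + v_{6} = 2·v_{1}  so sig = (2;(2))
  • {3,6}:  v_{3} + v_{6} = 3·v_{2}  so sig = (2;(3))
  • {5,6}:  v_{5} + v_{6} = 3·v_{1}  so sig = (2;(3))

so the primitive-relation signature multiset is
[(2;()), (2;(1)), (2;(1)), (2;(1)), (2;(1)), (2;(1)), (2;(1)), (2;(1)), (2;(2)), (2;(2)), (2;(2)), (2;(2)), (2;(3)), (2;(3))]


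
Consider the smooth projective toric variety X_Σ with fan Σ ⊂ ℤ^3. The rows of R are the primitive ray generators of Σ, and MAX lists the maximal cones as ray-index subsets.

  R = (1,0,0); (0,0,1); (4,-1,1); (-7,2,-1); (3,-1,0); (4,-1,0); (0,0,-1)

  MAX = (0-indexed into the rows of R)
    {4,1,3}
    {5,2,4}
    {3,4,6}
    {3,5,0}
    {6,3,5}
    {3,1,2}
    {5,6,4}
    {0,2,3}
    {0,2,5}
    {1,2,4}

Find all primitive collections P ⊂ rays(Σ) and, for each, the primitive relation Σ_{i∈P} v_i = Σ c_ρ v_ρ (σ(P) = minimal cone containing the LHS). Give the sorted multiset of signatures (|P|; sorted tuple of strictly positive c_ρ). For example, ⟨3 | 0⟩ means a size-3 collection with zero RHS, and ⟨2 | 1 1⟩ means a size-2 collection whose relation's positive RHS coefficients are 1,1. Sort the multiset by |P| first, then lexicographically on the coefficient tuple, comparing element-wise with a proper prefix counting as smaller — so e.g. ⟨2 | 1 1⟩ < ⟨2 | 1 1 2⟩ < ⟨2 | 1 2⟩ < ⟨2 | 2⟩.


Σ has 9 primitive collections:

  • {1,6}:  v_{1} + v_{6} = 0 ; sig = ⟨2 | 0⟩
  • {0,4}:  v_{0} + v_{4} = v_{5} ; sig = ⟨2 | 1⟩
  • {1,5}:  v_{1} + v_{5} = v_{2} ; sig = ⟨2 | 1⟩
  • {2,6}:  v_{2} + v_{6} = v_{5} ; sig = ⟨2 | 1⟩
  • {0,1}:  v_{0} + v_{1} = 2·v_{2} + v_{3} ; sig = ⟨2 | 1 2⟩
  • {0,6}:  v_{0} + v_{6} = v_{3} + 2·v_{5} ; sig = ⟨2 | 1 2⟩
  • {2,3,4}:  v_{2} + v_{3} + v_{4} = 0 ; sig = ⟨3 | 0⟩
  • {2,3,5}:  v_{2} + v_{3} + v_{5} = v_{0} ; sig = ⟨3 | 1⟩
  • {3,4,5}:  v_{3} + v_{4} + v_{5} = v_{6} ; sig = ⟨3 | 1⟩

Hence PRS(X_Σ) =
[⟨2 | 0⟩, ⟨2 | 1⟩, ⟨2 | 1⟩, ⟨2 | 1⟩, ⟨2 | 1 2⟩, ⟨2 | 1 2⟩, ⟨3 | 0⟩, ⟨3 | 1⟩, ⟨3 | 1⟩]


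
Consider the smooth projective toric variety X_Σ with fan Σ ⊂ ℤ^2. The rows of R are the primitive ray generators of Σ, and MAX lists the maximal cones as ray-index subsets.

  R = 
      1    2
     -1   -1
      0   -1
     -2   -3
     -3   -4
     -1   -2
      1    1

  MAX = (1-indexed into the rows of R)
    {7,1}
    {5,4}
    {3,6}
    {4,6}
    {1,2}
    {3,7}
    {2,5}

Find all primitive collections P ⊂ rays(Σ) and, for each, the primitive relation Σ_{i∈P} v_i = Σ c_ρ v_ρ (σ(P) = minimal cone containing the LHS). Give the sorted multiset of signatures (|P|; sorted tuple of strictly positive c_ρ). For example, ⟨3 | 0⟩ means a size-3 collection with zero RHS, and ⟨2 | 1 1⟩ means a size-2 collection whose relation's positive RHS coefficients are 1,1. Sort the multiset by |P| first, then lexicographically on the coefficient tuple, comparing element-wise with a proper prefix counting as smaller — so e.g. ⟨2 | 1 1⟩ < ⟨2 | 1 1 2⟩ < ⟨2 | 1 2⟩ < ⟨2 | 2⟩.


Minimal non-faces — 14 found among 7 rays, 7 max cones:

  P = {1,6}:  v_{1} + v_{6} = 0 ; sig = ⟨2 | 0⟩
  P = {2,7}:  v_{2} + v_{7} = 0 ; sig = ⟨2 | 0⟩
  P = {1,3}:  v_{1} + v_{3} = v_{7} ; sig = ⟨2 | 1⟩
  P = {1,4}:  v_{1} + v_{4} = v_{2} ; sig = ⟨2 | 1⟩
  P = {2,3}:  v_{2} + v_{3} = v_{6} ; sig = ⟨2 | 1⟩
  P = {2,4}:  v_{2} + v_{4} = v_{5} ; sig = ⟨2 | 1⟩
  P = {2,6}:  v_{2} + v_{6} = v_{4} ; sig = ⟨2 | 1⟩
  P = {4,7}:  v_{4} + v_{7} = v_{6} ; sig = ⟨2 | 1⟩
  P = {5,7}:  v_{5} + v_{7} = v_{4} ; sig = ⟨2 | 1⟩
  P = {6,7}:  v_{6} + v_{7} = v_{3} ; sig = ⟨2 | 1⟩
  P = {3,5}:  v_{3} + v_{5} = v_{4} + v_{6} ; sig = ⟨2 | 1 1⟩
  P = {1,5}:  v_{1} + v_{5} = 2·v_{2} ; sig = ⟨2 | 2⟩
  P = {3,4}:  v_{3} + v_{4} = 2·v_{6} ; sig = ⟨2 | 2⟩
  P = {5,6}:  v_{5} + v_{6} = 2·v_{4} ; sig = ⟨2 | 2⟩

Hence PRS(X_Σ) =
    ⟨2 | 0⟩
    ⟨2 | 0⟩
    ⟨2 | 1⟩
    ⟨2 | 1⟩
    ⟨2 | 1⟩
    ⟨2 | 1⟩
    ⟨2 | 1⟩
    ⟨2 | 1⟩
    ⟨2 | 1⟩
    ⟨2 | 1⟩
    ⟨2 | 1 1⟩
    ⟨2 | 2⟩
    ⟨2 | 2⟩
    ⟨2 | 2⟩


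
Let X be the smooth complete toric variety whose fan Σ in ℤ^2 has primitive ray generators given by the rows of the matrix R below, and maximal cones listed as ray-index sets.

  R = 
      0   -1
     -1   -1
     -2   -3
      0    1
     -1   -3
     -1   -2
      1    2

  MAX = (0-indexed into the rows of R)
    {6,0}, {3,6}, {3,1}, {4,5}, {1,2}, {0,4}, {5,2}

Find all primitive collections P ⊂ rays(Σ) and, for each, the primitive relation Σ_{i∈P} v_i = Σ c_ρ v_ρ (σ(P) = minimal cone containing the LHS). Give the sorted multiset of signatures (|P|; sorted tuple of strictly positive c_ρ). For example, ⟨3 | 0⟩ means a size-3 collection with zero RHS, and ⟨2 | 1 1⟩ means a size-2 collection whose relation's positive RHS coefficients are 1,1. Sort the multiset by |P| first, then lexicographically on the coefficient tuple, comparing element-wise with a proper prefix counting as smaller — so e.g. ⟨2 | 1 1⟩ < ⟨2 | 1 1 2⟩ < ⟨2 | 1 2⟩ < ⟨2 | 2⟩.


The 14 primitive collections of Σ (r=7, n=2):

  P={0,3}:  v_{0} + v_{3} = 0  ⇒ sig = ⟨2 | 0⟩
  P={5,6}:  v_{5} + v_{6} = 0  ⇒ sig = ⟨2 | 0⟩
  P={0,1}:  v_{0} + v_{1} = v_{5}  ⇒ sig = ⟨2 | 1⟩
  P={0,5}:  v_{0} + v_{5} = v_{4}  ⇒ sig = ⟨2 | 1⟩
  P={1,5}:  v_{1} + v_{5} = v_{2}  ⇒ sig = ⟨2 | 1⟩
  P={1,6}:  v_{1} + v_{6} = v_{3}  ⇒ sig = ⟨2 | 1⟩
  P={2,6}:  v_{2} + v_{6} = v_{1}  ⇒ sig = ⟨2 | 1⟩
  P={3,4}:  v_{3} + v_{4} = v_{5}  ⇒ sig = ⟨2 | 1⟩
  P={3,5}:  v_{3} + v_{5} = v_{1}  ⇒ sig = ⟨2 | 1⟩
  P={4,6}:  v_{4} + v_{6} = v_{0}  ⇒ sig = ⟨2 | 1⟩
  P={0,2}:  v_{0} + v_{2} = 2·v_{5}  ⇒ sig = ⟨2 | 2⟩
  P={1,4}:  v_{1} + v_{4} = 2·v_{5}  ⇒ sig = ⟨2 | 2⟩
  P={2,3}:  v_{2} + v_{3} = 2·v_{1}  ⇒ sig = ⟨2 | 2⟩
  P={2,4}:  v_{2} + v_{4} = 3·v_{5}  ⇒ sig = ⟨2 | 3⟩

Signatures (|P|; sorted positive RHS coefficients), sorted:
    |P|=2: 14 collections, coeffs (), (), (1), (1), (1), (1), (1), (1), (1), (1), (2), (2), (2), (3)


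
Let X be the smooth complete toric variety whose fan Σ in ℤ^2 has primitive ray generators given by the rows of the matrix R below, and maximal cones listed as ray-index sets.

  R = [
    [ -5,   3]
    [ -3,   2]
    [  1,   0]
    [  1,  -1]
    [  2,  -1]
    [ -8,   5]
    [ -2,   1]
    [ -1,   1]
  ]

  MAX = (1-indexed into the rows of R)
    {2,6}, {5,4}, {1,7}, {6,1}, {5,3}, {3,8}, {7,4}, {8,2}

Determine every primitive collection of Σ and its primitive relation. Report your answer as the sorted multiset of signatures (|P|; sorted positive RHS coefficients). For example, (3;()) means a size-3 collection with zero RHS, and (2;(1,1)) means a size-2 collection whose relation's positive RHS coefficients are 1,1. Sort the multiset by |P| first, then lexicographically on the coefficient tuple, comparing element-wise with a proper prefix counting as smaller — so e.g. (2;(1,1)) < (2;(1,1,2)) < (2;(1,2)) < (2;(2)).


Minimal non-faces — 20 found among 8 rays, 8 max cones:

  • {4,8}:  v_{4} + v_{8} = 0 — sig = (2;())
  • {5,7}:  v_{5} + v_{7} = 0 — sig = (2;())
  • {1,2}:  v_{1} + v_{2} = v_{6} — sig = (2;(1))
  • {1,5}:  v_{1} + v_{5} = v_{2} — sig = (2;(1))
  • {2,4}:  v_{2} + v_{4} = v_{7} — sig = (2;(1))
  • {2,5}:  v_{2} + v_{5} = v_{8} — sig = (2;(1))
  • {2,7}:  v_{2} + v_{7} = v_{1} — sig = (2;(1))
  • {3,4}:  v_{3} + v_{4} = v_{5} — sig = (2;(1))
  • {3,7}:  v_{3} + v_{7} = v_{8} — sig = (2;(1))
  • {5,8}:  v_{5} + v_{8} = v_{3} — sig = (2;(1))
  • {7,8}:  v_{7} + v_{8} = v_{2} — sig = (2;(1))
  • {1,3}:  v_{1} + v_{3} = v_{2} + v_{8} — sig = (2;(1,1))
  • {4,6}:  v_{4} + v_{6} = v_{1} + v_{7} — sig = (2;(1,1))
  • {3,6}:  v_{3} + v_{6} = 2·v_{2} + v_{8} — sig = (2;(1,2))
  • {1,4}:  v_{1} + v_{4} = 2·v_{7} — sig = (2;(2))
  • {1,8}:  v_{1} + v_{8} = 2·v_{2} — sig = (2;(2))
  • {2,3}:  v_{2} + v_{3} = 2·v_{8} — sig = (2;(2))
  • {5,6}:  v_{5} + v_{6} = 2·v_{2} — sig = (2;(2))
  • {6,7}:  v_{6} + v_{7} = 2·v_{1} — sig = (2;(2))
  • {6,8}:  v_{6} + v_{8} = 3·v_{2} — sig = (2;(3))

Hence PRS(X_Σ) =
{ (2;()) ×2,  (2;(1)) ×9,  (2;(1,1)) ×2,  (2;(1,2)),  (2;(2)) ×5,  (2;(3)) }


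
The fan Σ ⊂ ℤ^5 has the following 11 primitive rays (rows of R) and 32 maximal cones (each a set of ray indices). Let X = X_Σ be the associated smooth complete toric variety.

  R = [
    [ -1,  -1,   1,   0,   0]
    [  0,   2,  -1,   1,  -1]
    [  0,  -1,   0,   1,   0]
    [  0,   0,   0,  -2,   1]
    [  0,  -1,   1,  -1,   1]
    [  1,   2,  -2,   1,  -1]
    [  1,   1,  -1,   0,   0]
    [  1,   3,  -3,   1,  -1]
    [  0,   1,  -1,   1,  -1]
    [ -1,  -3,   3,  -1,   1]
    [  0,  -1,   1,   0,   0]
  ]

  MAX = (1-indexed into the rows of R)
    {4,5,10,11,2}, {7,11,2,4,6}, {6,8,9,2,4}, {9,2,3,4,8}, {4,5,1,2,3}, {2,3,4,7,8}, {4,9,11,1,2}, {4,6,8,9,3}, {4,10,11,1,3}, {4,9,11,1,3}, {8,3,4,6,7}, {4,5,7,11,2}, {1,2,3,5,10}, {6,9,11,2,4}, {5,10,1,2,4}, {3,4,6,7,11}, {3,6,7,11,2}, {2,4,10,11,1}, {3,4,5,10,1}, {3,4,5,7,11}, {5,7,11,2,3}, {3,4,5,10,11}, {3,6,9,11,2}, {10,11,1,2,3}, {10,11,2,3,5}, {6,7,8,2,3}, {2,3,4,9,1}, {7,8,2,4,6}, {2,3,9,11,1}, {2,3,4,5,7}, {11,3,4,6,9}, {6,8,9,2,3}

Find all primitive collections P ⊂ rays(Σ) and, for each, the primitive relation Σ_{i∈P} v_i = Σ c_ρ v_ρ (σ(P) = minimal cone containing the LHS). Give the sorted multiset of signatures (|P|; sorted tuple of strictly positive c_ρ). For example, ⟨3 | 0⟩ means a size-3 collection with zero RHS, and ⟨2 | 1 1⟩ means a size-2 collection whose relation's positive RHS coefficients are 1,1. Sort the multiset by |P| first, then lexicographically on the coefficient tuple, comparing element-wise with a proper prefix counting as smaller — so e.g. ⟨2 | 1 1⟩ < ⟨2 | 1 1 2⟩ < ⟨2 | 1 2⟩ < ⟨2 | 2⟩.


Minimal non-faces — 16 found among 11 rays, 32 max cones:

  P = {1,7}:  v_{1} + v_{7} = 0 — sig = ⟨2 | 0⟩
  P = {5,9}:  v_{5} + v_{9} = 0 — sig = ⟨2 | 0⟩
  P = {8,10}:  v_{8} + v_{10} = 0 — sig = ⟨2 | 0⟩
  P = {1,6}:  v_{1} + v_{6} = v_{9} — sig = ⟨2 | 1⟩
  P = {5,6}:  v_{5} + v_{6} = v_{7} — sig = ⟨2 | 1⟩
  P = {6,10}:  v_{6} + v_{10} = v_{11} — sig = ⟨2 | 1⟩
  P = {7,9}:  v_{7} + v_{9} = v_{6} — sig = ⟨2 | 1⟩
  P = {8,11}:  v_{8} + v_{11} = v_{6} — sig = ⟨2 | 1⟩
  P = {7,10}:  v_{7} + v_{10} = v_{5} + v_{11} — sig = ⟨2 | 1 1⟩
  P = {9,10}:  v_{9} + v_{10} = v_{1} + v_{11} — sig = ⟨2 | 1 1⟩
  P = {1,8}:  v_{1} + v_{8} = v_{2} + v_{3} + v_{4} + v_{9} — sig = ⟨2 | 1 1 1 1⟩
  P = {5,8}:  v_{5} + v_{8} = v_{2} + v_{3} + v_{4} + v_{7} — sig = ⟨2 | 1 1 1 1⟩
  P = {1,5,11}:  v_{1} + v_{5} + v_{11} = v_{10} — sig = ⟨3 | 1⟩
  P = {2,3,4,11}:  v_{2} + v_{3} + v_{4} + v_{11} = 0 — sig = ⟨4 | 0⟩
  P = {2,3,4,6}:  v_{2} + v_{3} + v_{4} + v_{6} = v_{8} — sig = ⟨4 | 1⟩
  P = {2,3,4,10}:  v_{2} + v_{3} + v_{4} + v_{10} = v_{1} + v_{5} — sig = ⟨4 | 1 1⟩

so the primitive-relation signature multiset is
    |P|=2: 12 collections, coeffs (), (), (), (1), (1), (1), (1), (1), (1,1), (1,1), (1,1,1,1), (1,1,1,1)
    |P|=3: 1 collection, coeffs (1)
    |P|=4: 3 collections, coeffs (), (1), (1,1)


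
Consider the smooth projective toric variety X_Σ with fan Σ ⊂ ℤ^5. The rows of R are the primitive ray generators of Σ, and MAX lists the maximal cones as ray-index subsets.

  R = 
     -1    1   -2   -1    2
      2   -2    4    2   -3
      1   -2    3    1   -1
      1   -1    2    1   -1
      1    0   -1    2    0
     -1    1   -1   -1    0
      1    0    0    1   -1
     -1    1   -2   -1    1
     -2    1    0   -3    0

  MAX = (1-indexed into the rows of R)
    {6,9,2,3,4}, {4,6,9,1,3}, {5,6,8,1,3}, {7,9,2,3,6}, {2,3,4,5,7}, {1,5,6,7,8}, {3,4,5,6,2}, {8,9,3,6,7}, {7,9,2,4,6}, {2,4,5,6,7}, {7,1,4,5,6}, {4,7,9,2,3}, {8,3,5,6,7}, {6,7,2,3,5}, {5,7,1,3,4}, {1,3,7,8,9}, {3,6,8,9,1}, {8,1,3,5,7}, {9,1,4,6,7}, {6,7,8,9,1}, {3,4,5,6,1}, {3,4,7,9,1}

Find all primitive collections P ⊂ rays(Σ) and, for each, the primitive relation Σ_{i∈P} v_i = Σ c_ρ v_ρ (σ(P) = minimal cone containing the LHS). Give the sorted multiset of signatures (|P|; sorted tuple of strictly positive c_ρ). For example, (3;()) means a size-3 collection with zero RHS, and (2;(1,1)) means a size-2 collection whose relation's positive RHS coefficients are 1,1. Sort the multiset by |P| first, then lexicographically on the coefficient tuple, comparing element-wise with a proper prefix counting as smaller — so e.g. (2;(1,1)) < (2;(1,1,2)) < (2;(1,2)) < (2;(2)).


|primitive collections| = 6. Relations:

  • {4,8}:  v_{4} + v_{8} = 0  ⇒ sig = (2;())
  • {1,2}:  v_{1} + v_{2} = v_{4}  ⇒ sig = (2;(1))
  • {5,9}:  v_{5} + v_{9} = v_{6}  ⇒ sig = (2;(1))
  • {2,8}:  v_{2} + v_{8} = v_{3} + v_{6} + v_{7}  ⇒ sig = (2;(1,1,1))
  • {1,3,6,7}:  v_{1} + v_{3} + v_{6} + v_{7} = 0  ⇒ sig = (4;())
  • {3,4,6,7}:  v_{3} + v_{4} + v_{6} + v_{7} = v_{2}  ⇒ sig = (4;(1))

Signatures (|P|; sorted positive RHS coefficients), sorted:
    |P|=2: 4 collections, coeffs (), (1), (1), (1,1,1)
    |P|=4: 2 collections, coeffs (), (1)


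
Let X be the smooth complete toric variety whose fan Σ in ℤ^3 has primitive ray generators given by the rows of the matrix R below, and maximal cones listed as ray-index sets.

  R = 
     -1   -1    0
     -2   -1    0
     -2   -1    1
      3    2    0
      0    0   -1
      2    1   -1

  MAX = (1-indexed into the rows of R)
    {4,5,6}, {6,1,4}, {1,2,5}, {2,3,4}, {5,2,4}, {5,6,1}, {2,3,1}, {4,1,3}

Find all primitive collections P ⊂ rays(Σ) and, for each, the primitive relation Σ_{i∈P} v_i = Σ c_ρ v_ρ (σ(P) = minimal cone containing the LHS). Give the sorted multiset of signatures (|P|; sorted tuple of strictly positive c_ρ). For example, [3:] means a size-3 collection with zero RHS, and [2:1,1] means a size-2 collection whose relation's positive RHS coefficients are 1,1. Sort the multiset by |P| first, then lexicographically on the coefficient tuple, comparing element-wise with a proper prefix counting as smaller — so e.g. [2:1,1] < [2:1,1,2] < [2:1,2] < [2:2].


5 minimal non-faces of Δ(Σ) (on 6 rays):

  • {3,6}:  v_{3} + v_{6} = 0 — sig = [2:]
  • {2,6}:  v_{2} + v_{6} = v_{5} — sig = [2:1]
  • {3,5}:  v_{3} + v_{5} = v_{2} — sig = [2:1]
  • {1,2,4}:  v_{1} + v_{2} + v_{4} = 0 — sig = [3:]
  • {1,4,5}:  v_{1} + v_{4} + v_{5} = v_{6} — sig = [3:1]

Sorted signature multiset PRS(X):
    |P|=2: 3 collections, coeffs (), (1), (1)
    |P|=3: 2 collections, coeffs (), (1)


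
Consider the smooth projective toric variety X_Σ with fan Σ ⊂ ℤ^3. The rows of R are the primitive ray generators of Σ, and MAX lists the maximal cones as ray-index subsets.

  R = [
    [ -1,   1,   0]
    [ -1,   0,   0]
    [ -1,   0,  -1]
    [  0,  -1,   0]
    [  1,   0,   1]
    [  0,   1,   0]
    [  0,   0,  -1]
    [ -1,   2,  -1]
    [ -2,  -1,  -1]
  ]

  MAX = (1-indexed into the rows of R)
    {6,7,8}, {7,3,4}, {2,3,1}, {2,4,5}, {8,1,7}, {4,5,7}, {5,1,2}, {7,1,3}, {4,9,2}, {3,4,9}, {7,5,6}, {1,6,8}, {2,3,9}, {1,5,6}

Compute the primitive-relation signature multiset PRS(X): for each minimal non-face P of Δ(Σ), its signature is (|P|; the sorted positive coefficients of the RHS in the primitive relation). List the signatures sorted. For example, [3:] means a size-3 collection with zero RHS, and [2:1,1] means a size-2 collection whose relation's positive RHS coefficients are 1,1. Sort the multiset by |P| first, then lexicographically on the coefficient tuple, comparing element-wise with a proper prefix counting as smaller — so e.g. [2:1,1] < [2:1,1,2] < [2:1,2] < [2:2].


18 collections generate NE(X_Σ); each relation:

  • {3,5}:  v_{3} + v_{5} = 0 — sig = [2:]
  • {4,6}:  v_{4} + v_{6} = 0 — sig = [2:]
  • {1,4}:  v_{1} + v_{4} = v_{2} — sig = [2:1]
  • {2,6}:  v_{2} + v_{6} = v_{1} — sig = [2:1]
  • {2,7}:  v_{2} + v_{7} = v_{3} — sig = [2:1]
  • {3,6}:  v_{3} + v_{6} = v_{1} + v_{7} — sig = [2:1,1]
  • {4,8}:  v_{4} + v_{8} = v_{1} + v_{7} — sig = [2:1,1]
  • {5,9}:  v_{5} + v_{9} = v_{2} + v_{4} — sig = [2:1,1]
  • {6,9}:  v_{6} + v_{9} = v_{2} + v_{3} — sig = [2:1,1]
  • {1,9}:  v_{1} + v_{9} = 2·v_{2} + v_{3} — sig = [2:1,2]
  • {2,8}:  v_{2} + v_{8} = 2·v_{1} + v_{7} — sig = [2:1,2]
  • {7,9}:  v_{7} + v_{9} = 2·v_{3} + v_{4} — sig = [2:1,2]
  • {8,9}:  v_{8} + v_{9} = v_{1} + 2·v_{3} — sig = [2:1,2]
  • {5,8}:  v_{5} + v_{8} = 2·v_{6} — sig = [2:2]
  • {3,8}:  v_{3} + v_{8} = 2·v_{1} + 2·v_{7} — sig = [2:2,2]
  • {1,5,7}:  v_{1} + v_{5} + v_{7} = v_{6} — sig = [3:1]
  • {1,6,7}:  v_{1} + v_{6} + v_{7} = v_{8} — sig = [3:1]
  • {2,3,4}:  v_{2} + v_{3} + v_{4} = v_{9} — sig = [3:1]

so the primitive-relation signature multiset is
    |P|=2: 15 collections, coeffs (), (), (1), (1), (1), (1,1), (1,1), (1,1), (1,1), (1,2), (1,2), (1,2), (1,2), (2), (2,2)
    |P|=3: 3 collections, coeffs (1), (1), (1)


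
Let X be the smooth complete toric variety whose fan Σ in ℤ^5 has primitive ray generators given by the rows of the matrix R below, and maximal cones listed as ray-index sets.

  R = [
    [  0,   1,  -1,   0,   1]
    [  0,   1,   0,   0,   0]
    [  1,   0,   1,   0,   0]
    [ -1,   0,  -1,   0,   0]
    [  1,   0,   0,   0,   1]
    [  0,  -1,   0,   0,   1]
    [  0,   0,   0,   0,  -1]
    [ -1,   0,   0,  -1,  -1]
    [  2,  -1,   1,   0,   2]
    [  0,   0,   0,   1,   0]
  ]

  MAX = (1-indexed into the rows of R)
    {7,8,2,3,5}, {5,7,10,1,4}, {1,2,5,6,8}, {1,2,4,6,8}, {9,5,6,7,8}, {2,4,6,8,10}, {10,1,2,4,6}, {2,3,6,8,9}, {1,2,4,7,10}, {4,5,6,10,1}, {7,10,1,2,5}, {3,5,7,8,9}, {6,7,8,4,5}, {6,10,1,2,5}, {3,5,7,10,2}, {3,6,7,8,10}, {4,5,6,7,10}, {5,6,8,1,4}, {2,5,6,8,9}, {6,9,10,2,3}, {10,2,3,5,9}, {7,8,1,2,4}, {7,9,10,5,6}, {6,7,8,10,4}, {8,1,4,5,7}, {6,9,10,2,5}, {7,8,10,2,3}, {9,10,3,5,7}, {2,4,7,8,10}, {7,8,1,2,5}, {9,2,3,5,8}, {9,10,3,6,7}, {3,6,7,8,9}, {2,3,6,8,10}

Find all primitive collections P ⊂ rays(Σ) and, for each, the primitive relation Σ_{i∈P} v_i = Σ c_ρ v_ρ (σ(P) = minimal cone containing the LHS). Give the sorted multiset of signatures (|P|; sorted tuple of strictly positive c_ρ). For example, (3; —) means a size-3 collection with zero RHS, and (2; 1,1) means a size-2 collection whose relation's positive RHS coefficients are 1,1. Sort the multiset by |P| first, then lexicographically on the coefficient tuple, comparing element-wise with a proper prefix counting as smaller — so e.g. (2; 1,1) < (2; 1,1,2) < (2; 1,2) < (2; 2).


12 minimal non-faces of Δ(Σ) (on 10 rays):

  • {3,4}:  v_{3} + v_{4} = 0  →  sig = (2; —)
  • {1,3}:  v_{1} + v_{3} = v_{2} + v_{5}  →  sig = (2; 1,1)
  • {4,9}:  v_{4} + v_{9} = v_{5} + v_{6}  →  sig = (2; 1,1)
  • {1,9}:  v_{1} + v_{9} = v_{2} + 2·v_{5} + v_{6}  →  sig = (2; 1,1,2)
  • {2,6,7}:  v_{2} + v_{6} + v_{7} = 0  →  sig = (3; —)
  • {5,8,10}:  v_{5} + v_{8} + v_{10} = 0  →  sig = (3; —)
  • {2,4,5}:  v_{2} + v_{4} + v_{5} = v_{1}  →  sig = (3; 1)
  • {3,5,6}:  v_{3} + v_{5} + v_{6} = v_{9}  →  sig = (3; 1)
  • {1,6,7}:  v_{1} + v_{6} + v_{7} = v_{4} + v_{5}  →  sig = (3; 1,1)
  • {1,8,10}:  v_{1} + v_{8} + v_{10} = v_{2} + v_{4}  →  sig = (3; 1,1)
  • {2,7,9}:  v_{2} + v_{7} + v_{9} = v_{3} + v_{5}  →  sig = (3; 1,1)
  • {8,9,10}:  v_{8} + v_{9} + v_{10} = v_{3} + v_{6}  →  sig = (3; 1,1)

Hence PRS(X_Σ) =
    (2; —)
    (2; 1,1)
    (2; 1,1)
    (2; 1,1,2)
    (3; —)
    (3; —)
    (3; 1)
    (3; 1)
    (3; 1,1)
    (3; 1,1)
    (3; 1,1)
    (3; 1,1)


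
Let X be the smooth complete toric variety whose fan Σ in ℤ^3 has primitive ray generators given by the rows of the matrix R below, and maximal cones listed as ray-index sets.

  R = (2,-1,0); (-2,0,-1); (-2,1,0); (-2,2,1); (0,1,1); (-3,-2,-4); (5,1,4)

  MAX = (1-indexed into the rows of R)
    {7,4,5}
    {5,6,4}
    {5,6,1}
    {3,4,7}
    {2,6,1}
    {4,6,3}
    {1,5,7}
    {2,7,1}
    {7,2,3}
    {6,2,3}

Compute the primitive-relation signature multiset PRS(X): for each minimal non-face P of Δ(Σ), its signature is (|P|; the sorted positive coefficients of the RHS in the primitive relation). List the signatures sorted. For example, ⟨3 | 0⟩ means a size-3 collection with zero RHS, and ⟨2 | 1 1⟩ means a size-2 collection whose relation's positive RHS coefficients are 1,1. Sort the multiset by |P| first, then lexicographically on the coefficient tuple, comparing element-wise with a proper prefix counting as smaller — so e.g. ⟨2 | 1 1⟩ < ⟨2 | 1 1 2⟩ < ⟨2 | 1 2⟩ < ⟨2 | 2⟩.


Minimal non-faces — 6 found among 7 rays, 10 max cones:

  P={1,3}:  v_{1} + v_{3} = 0  →  sig = ⟨2 | 0⟩
  P={1,4}:  v_{1} + v_{4} = v_{5}  →  sig = ⟨2 | 1⟩
  P={2,5}:  v_{2} + v_{5} = v_{3}  →  sig = ⟨2 | 1⟩
  P={3,5}:  v_{3} + v_{5} = v_{4}  →  sig = ⟨2 | 1⟩
  P={6,7}:  v_{6} + v_{7} = v_{1}  →  sig = ⟨2 | 1⟩
  P={2,4}:  v_{2} + v_{4} = 2·v_{3}  →  sig = ⟨2 | 2⟩

Sorted signature multiset PRS(X):
{ ⟨2 | 0⟩,  ⟨2 | 1⟩ ×4,  ⟨2 | 2⟩ }


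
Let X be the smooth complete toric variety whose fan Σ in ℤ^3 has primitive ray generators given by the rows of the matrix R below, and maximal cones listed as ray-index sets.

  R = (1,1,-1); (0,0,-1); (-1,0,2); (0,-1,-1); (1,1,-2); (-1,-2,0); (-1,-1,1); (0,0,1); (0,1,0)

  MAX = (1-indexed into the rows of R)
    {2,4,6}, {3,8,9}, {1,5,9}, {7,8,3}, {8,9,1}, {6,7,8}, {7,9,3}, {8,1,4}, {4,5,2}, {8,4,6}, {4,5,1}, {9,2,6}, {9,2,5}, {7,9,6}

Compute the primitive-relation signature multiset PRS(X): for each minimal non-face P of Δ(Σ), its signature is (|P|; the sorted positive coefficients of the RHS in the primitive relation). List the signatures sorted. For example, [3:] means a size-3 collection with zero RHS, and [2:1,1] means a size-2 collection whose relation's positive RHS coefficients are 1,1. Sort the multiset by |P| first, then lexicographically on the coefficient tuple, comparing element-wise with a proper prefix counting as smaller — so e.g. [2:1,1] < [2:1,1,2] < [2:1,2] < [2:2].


The 17 primitive collections of Σ (r=9, n=3):

  P = {1,7}:  v_{1} + v_{7} = 0 ; sig = [2:]
  P = {2,8}:  v_{2} + v_{8} = 0 ; sig = [2:]
  P = {1,2}:  v_{1} + v_{2} = v_{5} ; sig = [2:1]
  P = {1,6}:  v_{1} + v_{6} = v_{4} ; sig = [2:1]
  P = {3,4}:  v_{3} + v_{4} = v_{7} ; sig = [2:1]
  P = {3,5}:  v_{3} + v_{5} = v_{9} ; sig = [2:1]
  P = {4,7}:  v_{4} + v_{7} = v_{6} ; sig = [2:1]
  P = {4,9}:  v_{4} + v_{9} = v_{2} ; sig = [2:1]
  P = {5,7}:  v_{5} + v_{7} = v_{2} ; sig = [2:1]
  P = {5,8}:  v_{5} + v_{8} = v_{1} ; sig = [2:1]
  P = {1,3}:  v_{1} + v_{3} = v_{8} + v_{9} ; sig = [2:1,1]
  P = {2,3}:  v_{2} + v_{3} = v_{7} + v_{9} ; sig = [2:1,1]
  P = {2,7}:  v_{2} + v_{7} = v_{6} + v_{9} ; sig = [2:1,1]
  P = {5,6}:  v_{5} + v_{6} = v_{2} + v_{4} ; sig = [2:1,1]
  P = {3,6}:  v_{3} + v_{6} = 2·v_{7} ; sig = [2:2]
  P = {6,8,9}:  v_{6} + v_{8} + v_{9} = v_{7} ; sig = [3:1]
  P = {7,8,9}:  v_{7} + v_{8} + v_{9} = v_{3} ; sig = [3:1]

Hence PRS(X_Σ) =
    |P|=2: 15 collections, coeffs (), (), (1), (1), (1), (1), (1), (1), (1), (1), (1,1), (1,1), (1,1), (1,1), (2)
    |P|=3: 2 collections, coeffs (1), (1)


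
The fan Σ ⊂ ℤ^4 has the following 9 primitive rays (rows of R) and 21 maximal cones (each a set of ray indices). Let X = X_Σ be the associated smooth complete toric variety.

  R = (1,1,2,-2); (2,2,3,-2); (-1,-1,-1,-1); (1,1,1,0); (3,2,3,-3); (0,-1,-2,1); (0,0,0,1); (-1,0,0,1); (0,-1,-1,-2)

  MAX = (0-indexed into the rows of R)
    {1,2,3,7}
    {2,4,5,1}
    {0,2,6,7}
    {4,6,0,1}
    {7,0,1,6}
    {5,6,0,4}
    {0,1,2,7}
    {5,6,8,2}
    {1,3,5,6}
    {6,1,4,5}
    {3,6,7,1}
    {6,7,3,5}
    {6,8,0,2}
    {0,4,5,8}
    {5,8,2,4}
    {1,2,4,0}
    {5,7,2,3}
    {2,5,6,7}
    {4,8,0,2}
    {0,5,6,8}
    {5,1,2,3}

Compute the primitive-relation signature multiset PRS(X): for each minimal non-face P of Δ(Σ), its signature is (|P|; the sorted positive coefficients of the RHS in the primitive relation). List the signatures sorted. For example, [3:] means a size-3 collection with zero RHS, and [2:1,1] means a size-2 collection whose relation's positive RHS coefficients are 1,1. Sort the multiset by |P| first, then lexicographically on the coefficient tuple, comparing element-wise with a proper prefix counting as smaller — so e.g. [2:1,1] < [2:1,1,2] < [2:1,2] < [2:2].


14 collections generate NE(X_Σ); each relation:

  • {0,3}:  v_{0} + v_{3} = v_{1}  so sig = [2:1]
  • {4,7}:  v_{4} + v_{7} = v_{1}  so sig = [2:1]
  • {7,8}:  v_{7} + v_{8} = v_{2}  so sig = [2:1]
  • {1,8}:  v_{1} + v_{8} = v_{2} + v_{4}  so sig = [2:1,1]
  • {3,8}:  v_{3} + v_{8} = v_{1} + v_{2} + v_{5}  so sig = [2:1,1,1]
  • {3,4}:  v_{3} + v_{4} = 2·v_{1} + v_{5}  so sig = [2:1,2]
  • {0,5,7}:  v_{0} + v_{5} + v_{7} = 0  so sig = [3:]
  • {2,3,6}:  v_{2} + v_{3} + v_{6} = 0  so sig = [3:]
  • {0,1,5}:  v_{0} + v_{1} + v_{5} = v_{4}  so sig = [3:1]
  • {0,2,5}:  v_{0} + v_{2} + v_{5} = v_{8}  so sig = [3:1]
  • {1,2,6}:  v_{1} + v_{2} + v_{6} = v_{0}  so sig = [3:1]
  • {1,5,7}:  v_{1} + v_{5} + v_{7} = v_{3}  so sig = [3:1]
  • {2,4,6}:  v_{2} + v_{4} + v_{6} = 2·v_{0} + v_{5}  so sig = [3:1,2]
  • {4,6,8}:  v_{4} + v_{6} + v_{8} = 3·v_{0} + 2·v_{5}  so sig = [3:2,3]

Signatures (|P|; sorted positive RHS coefficients), sorted:
{ [2:1] ×3,  [2:1,1],  [2:1,1,1],  [2:1,2],  [3:] ×2,  [3:1] ×4,  [3:1,2],  [3:2,3] }


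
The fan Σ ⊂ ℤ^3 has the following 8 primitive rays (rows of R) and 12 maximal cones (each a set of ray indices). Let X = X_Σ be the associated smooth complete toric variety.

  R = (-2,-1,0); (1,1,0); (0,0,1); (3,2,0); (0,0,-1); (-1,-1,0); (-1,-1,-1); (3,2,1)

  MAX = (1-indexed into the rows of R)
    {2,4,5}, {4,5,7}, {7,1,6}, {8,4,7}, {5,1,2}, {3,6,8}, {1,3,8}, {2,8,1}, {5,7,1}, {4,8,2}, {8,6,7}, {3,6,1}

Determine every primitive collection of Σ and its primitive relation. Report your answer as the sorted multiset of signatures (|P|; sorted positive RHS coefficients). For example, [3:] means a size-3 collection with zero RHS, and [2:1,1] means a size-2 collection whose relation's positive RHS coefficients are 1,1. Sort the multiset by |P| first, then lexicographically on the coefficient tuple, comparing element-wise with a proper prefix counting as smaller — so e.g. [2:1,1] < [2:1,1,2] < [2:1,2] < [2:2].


Δ(Σ) — 8 vertices, 12 min non-faces:

  {2,6}:  v_{2} + v_{6} = 0  ⇒ sig = [2:]
  {3,5}:  v_{3} + v_{5} = 0  ⇒ sig = [2:]
  {1,4}:  v_{1} + v_{4} = v_{2}  ⇒ sig = [2:1]
  {2,7}:  v_{2} + v_{7} = v_{5}  ⇒ sig = [2:1]
  {3,4}:  v_{3} + v_{4} = v_{8}  ⇒ sig = [2:1]
  {3,7}:  v_{3} + v_{7} = v_{6}  ⇒ sig = [2:1]
  {5,6}:  v_{5} + v_{6} = v_{7}  ⇒ sig = [2:1]
  {5,8}:  v_{5} + v_{8} = v_{4}  ⇒ sig = [2:1]
  {2,3}:  v_{2} + v_{3} = v_{1} + v_{8}  ⇒ sig = [2:1,1]
  {4,6}:  v_{4} + v_{6} = v_{7} + v_{8}  ⇒ sig = [2:1,1]
  {1,7,8}:  v_{1} + v_{7} + v_{8} = 0  ⇒ sig = [3:]
  {1,6,8}:  v_{1} + v_{6} + v_{8} = v_{3}  ⇒ sig = [3:1]

Sorted signature multiset PRS(X):
{ [2:] ×2,  [2:1] ×6,  [2:1,1] ×2,  [3:],  [3:1] }


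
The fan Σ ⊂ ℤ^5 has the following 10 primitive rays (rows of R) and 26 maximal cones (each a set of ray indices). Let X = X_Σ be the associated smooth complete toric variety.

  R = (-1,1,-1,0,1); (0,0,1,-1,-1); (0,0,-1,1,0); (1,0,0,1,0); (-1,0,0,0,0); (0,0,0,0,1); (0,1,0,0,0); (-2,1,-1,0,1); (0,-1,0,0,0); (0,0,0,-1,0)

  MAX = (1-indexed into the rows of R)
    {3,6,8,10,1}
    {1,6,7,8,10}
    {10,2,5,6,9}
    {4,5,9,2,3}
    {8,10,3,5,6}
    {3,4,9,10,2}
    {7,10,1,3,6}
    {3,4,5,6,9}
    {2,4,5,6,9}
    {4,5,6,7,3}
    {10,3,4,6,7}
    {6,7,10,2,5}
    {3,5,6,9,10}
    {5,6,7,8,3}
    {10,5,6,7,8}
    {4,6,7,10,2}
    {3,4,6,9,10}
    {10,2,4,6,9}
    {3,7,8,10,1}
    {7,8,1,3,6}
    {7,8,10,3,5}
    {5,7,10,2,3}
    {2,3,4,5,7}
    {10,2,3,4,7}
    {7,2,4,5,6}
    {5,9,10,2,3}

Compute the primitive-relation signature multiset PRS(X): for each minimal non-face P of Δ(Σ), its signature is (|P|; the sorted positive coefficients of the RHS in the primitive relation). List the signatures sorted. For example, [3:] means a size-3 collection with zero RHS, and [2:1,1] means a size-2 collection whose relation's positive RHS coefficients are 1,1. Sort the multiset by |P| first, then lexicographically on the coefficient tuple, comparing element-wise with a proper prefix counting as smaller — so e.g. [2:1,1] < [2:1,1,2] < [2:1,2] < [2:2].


Minimal non-faces — 12 found among 10 rays, 26 max cones:

  P={7,9}:  v_{7} + v_{9} = 0  so sig = [2:]
  P={1,5}:  v_{1} + v_{5} = v_{8}  so sig = [2:1]
  P={1,2}:  v_{1} + v_{2} = v_{5} + v_{7} + v_{10}  so sig = [2:1,1,1]
  P={1,4}:  v_{1} + v_{4} = v_{3} + v_{6} + v_{7}  so sig = [2:1,1,1]
  P={1,9}:  v_{1} + v_{9} = v_{3} + v_{5} + v_{6} + v_{10}  so sig = [2:1,1,1,1]
  P={4,8}:  v_{4} + v_{8} = v_{3} + v_{5} + v_{6} + v_{7}  so sig = [2:1,1,1,1]
  P={8,9}:  v_{8} + v_{9} = v_{3} + 2·v_{5} + v_{6} + v_{10}  so sig = [2:1,1,1,2]
  P={2,8}:  v_{2} + v_{8} = 2·v_{5} + v_{7} + v_{10}  so sig = [2:1,1,2]
  P={2,3,6}:  v_{2} + v_{3} + v_{6} = 0  so sig = [3:]
  P={4,5,10}:  v_{4} + v_{5} + v_{10} = 0  so sig = [3:]
  P={3,5,6,7,10}:  v_{3} + v_{5} + v_{6} + v_{7} + v_{10} = v_{1}  so sig = [5:1]
  P={3,6,7,8,10}:  v_{3} + v_{6} + v_{7} + v_{8} + v_{10} = 2·v_{1}  so sig = [5:2]

Signatures (|P|; sorted positive RHS coefficients), sorted:
{ [2:],  [2:1],  [2:1,1,1] ×2,  [2:1,1,1,1] ×2,  [2:1,1,1,2],  [2:1,1,2],  [3:] ×2,  [5:1],  [5:2] }


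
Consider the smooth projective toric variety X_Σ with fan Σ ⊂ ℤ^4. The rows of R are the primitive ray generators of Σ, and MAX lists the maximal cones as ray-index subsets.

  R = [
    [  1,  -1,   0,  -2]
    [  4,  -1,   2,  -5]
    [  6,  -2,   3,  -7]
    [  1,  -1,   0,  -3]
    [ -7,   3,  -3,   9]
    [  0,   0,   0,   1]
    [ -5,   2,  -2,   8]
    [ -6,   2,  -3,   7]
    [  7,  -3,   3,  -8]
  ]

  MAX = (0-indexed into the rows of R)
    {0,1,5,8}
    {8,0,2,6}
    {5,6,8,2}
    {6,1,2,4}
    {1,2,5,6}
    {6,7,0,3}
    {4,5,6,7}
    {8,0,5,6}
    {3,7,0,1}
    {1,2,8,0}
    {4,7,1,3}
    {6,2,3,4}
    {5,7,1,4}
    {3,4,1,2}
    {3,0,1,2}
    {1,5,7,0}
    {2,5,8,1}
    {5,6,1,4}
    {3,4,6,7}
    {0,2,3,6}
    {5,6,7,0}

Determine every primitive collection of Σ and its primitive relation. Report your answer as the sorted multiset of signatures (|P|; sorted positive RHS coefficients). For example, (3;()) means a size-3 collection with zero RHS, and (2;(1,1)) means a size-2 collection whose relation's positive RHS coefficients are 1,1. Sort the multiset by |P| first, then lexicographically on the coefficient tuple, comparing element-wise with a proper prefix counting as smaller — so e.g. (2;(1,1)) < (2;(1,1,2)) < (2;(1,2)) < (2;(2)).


12 collections generate NE(X_Σ); each relation:

  • {2,7}:  v_{2} + v_{7} = 0 — sig = (2;())
  • {0,4}:  v_{0} + v_{4} = v_{7} — sig = (2;(1))
  • {3,5}:  v_{3} + v_{5} = v_{0} — sig = (2;(1))
  • {4,8}:  v_{4} + v_{8} = v_{5} — sig = (2;(1))
  • {7,8}:  v_{7} + v_{8} = v_{0} + v_{5} — sig = (2;(1,1))
  • {3,8}:  v_{3} + v_{8} = 2·v_{0} + v_{2} — sig = (2;(1,2))
  • {1,3,6}:  v_{1} + v_{3} + v_{6} = 0 — sig = (3;())
  • {0,1,6}:  v_{0} + v_{1} + v_{6} = v_{5} — sig = (3;(1))
  • {0,2,5}:  v_{0} + v_{2} + v_{5} = v_{8} — sig = (3;(1))
  • {1,6,7}:  v_{1} + v_{6} + v_{7} = v_{4} + v_{5} — sig = (3;(1,1))
  • {2,4,5}:  v_{2} + v_{4} + v_{5} = v_{1} + v_{6} — sig = (3;(1,1))
  • {1,6,8}:  v_{1} + v_{6} + v_{8} = v_{2} + 2·v_{5} — sig = (3;(1,2))

Sorted signature multiset PRS(X):
[(2;()), (2;(1)), (2;(1)), (2;(1)), (2;(1,1)), (2;(1,2)), (3;()), (3;(1)), (3;(1)), (3;(1,1)), (3;(1,1)), (3;(1,2))]


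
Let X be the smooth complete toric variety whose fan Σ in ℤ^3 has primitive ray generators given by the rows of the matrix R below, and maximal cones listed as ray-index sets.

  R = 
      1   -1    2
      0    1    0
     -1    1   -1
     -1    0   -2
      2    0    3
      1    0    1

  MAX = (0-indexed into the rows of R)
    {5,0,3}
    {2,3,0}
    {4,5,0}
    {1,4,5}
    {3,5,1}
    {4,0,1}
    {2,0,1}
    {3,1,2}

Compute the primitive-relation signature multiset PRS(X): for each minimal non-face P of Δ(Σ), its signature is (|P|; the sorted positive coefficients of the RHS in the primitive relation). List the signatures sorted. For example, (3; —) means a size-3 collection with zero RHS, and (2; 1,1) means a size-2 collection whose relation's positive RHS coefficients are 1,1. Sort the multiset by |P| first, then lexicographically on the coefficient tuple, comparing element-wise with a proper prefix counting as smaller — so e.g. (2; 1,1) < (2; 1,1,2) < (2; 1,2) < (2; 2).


Primitive collections (5):

  P = {2,5}:  v_{2} + v_{5} = v_{1}  so sig = (2; 1)
  P = {3,4}:  v_{3} + v_{4} = v_{5}  so sig = (2; 1)
  P = {2,4}:  v_{2} + v_{4} = v_{0} + 2·v_{1}  so sig = (2; 1,2)
  P = {0,1,3}:  v_{0} + v_{1} + v_{3} = 0  so sig = (3; —)
  P = {0,1,5}:  v_{0} + v_{1} + v_{5} = v_{4}  so sig = (3; 1)

Signatures (|P|; sorted positive RHS coefficients), sorted:
    |P|=2: 3 collections, coeffs (1), (1), (1,2)
    |P|=3: 2 collections, coeffs (), (1)


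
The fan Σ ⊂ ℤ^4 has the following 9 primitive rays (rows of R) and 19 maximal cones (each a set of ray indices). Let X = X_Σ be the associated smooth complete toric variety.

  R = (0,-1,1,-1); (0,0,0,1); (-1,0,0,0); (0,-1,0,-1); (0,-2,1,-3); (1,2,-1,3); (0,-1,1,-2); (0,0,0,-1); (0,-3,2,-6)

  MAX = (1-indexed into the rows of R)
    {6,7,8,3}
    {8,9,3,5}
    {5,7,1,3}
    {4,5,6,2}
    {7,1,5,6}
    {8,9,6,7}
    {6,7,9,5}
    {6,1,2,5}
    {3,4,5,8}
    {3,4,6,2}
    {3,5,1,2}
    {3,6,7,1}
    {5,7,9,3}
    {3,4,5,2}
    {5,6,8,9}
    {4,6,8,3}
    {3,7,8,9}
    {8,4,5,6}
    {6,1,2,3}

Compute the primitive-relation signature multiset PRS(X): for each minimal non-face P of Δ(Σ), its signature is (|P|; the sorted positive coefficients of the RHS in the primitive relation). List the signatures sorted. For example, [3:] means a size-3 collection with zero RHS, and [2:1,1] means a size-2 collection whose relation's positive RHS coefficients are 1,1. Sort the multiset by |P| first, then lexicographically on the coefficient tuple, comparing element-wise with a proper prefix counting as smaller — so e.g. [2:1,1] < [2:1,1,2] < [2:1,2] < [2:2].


11 collections generate NE(X_Σ); each relation:

  {2,8}:  v_{2} + v_{8} = 0  ⇒ sig = [2:]
  {1,8}:  v_{1} + v_{8} = v_{7}  ⇒ sig = [2:1]
  {2,7}:  v_{2} + v_{7} = v_{1}  ⇒ sig = [2:1]
  {4,7}:  v_{4} + v_{7} = v_{5}  ⇒ sig = [2:1]
  {1,4}:  v_{1} + v_{4} = v_{2} + v_{5}  ⇒ sig = [2:1,1]
  {2,9}:  v_{2} + v_{9} = v_{5} + v_{7}  ⇒ sig = [2:1,1]
  {1,9}:  v_{1} + v_{9} = v_{5} + 2·v_{7}  ⇒ sig = [2:1,2]
  {4,9}:  v_{4} + v_{9} = 2·v_{5} + v_{8}  ⇒ sig = [2:1,2]
  {3,5,6}:  v_{3} + v_{5} + v_{6} = 0  ⇒ sig = [3:]
  {5,7,8}:  v_{5} + v_{7} + v_{8} = v_{9}  ⇒ sig = [3:1]
  {3,6,9}:  v_{3} + v_{6} + v_{9} = v_{7} + v_{8}  ⇒ sig = [3:1,1]

so the primitive-relation signature multiset is
    [2:]
    [2:1]
    [2:1]
    [2:1]
    [2:1,1]
    [2:1,1]
    [2:1,2]
    [2:1,2]
    [3:]
    [3:1]
    [3:1,1]


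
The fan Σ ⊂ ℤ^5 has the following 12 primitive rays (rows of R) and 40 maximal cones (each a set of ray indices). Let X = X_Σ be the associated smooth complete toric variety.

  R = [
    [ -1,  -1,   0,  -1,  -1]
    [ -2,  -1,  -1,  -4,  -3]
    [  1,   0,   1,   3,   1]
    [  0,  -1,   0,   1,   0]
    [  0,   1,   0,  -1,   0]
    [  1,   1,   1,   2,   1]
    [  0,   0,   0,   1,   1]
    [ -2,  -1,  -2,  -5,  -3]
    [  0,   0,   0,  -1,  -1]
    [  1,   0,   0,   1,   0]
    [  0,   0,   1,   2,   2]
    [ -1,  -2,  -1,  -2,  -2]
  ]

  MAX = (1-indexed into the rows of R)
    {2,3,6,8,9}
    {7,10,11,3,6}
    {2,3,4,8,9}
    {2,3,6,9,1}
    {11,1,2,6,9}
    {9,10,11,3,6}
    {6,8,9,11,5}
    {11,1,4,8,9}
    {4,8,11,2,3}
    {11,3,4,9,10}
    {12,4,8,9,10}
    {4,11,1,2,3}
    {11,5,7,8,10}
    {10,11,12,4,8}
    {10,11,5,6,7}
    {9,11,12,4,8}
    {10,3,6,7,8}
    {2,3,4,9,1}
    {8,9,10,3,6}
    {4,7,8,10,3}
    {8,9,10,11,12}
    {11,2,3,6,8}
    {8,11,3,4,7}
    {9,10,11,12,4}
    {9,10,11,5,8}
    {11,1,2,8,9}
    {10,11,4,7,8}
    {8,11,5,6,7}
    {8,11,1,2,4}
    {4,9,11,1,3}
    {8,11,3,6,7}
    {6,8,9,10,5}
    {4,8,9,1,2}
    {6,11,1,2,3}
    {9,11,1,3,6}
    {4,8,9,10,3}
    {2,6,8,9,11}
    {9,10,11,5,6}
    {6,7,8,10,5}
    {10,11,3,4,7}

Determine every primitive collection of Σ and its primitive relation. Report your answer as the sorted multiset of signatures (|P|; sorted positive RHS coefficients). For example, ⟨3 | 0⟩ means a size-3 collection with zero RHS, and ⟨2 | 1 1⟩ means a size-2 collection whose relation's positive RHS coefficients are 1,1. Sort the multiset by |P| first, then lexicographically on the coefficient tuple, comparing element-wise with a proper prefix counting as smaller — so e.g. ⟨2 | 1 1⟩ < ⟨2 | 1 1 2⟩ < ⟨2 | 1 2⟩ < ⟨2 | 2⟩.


24 collections generate NE(X_Σ); each relation:

  {4,5}:  v_{4} + v_{5} = 0 ; sig = ⟨2 | 0⟩
  {7,9}:  v_{7} + v_{9} = 0 ; sig = ⟨2 | 0⟩
  {3,5}:  v_{3} + v_{5} = v_{6} ; sig = ⟨2 | 1⟩
  {4,6}:  v_{4} + v_{6} = v_{3} ; sig = ⟨2 | 1⟩
  {1,10}:  v_{1} + v_{10} = v_{4} + v_{9} ; sig = ⟨2 | 1 1⟩
  {6,12}:  v_{6} + v_{12} = v_{4} + v_{9} ; sig = ⟨2 | 1 1⟩
  {1,7}:  v_{1} + v_{7} = v_{3} + v_{8} + v_{11} ; sig = ⟨2 | 1 1 1⟩
  {2,10}:  v_{2} + v_{10} = v_{3} + v_{8} + v_{9} ; sig = ⟨2 | 1 1 1⟩
  {1,5}:  v_{1} + v_{5} = v_{6} + v_{8} + v_{9} + v_{11} ; sig = ⟨2 | 1 1 1 1⟩
  {2,12}:  v_{2} + v_{12} = v_{1} + v_{4} + v_{8} + v_{9} ; sig = ⟨2 | 1 1 1 1⟩
  {5,12}:  v_{5} + v_{12} = v_{8} + v_{9} + v_{10} + v_{11} ; sig = ⟨2 | 1 1 1 1⟩
  {7,12}:  v_{7} + v_{12} = v_{4} + v_{8} + v_{10} + v_{11} ; sig = ⟨2 | 1 1 1 1⟩
  {2,7}:  v_{2} + v_{7} = v_{3} + v_{6} + 2·v_{8} + v_{11} ; sig = ⟨2 | 1 1 1 2⟩
  {1,12}:  v_{1} + v_{12} = 2·v_{4} + v_{8} + 2·v_{9} + v_{11} ; sig = ⟨2 | 1 1 2 2⟩
  {2,5}:  v_{2} + v_{5} = 2·v_{6} + 2·v_{8} + v_{9} + v_{11} ; sig = ⟨2 | 1 1 2 2⟩
  {3,12}:  v_{3} + v_{12} = 2·v_{4} + v_{9} ; sig = ⟨2 | 1 2⟩
  {1,6,8}:  v_{1} + v_{6} + v_{8} = v_{2} ; sig = ⟨3 | 1⟩
  {1,3,8}:  v_{1} + v_{3} + v_{8} = v_{2} + v_{4} ; sig = ⟨3 | 1 1⟩
  {6,8,10,11}:  v_{6} + v_{8} + v_{10} + v_{11} = 0 ; sig = ⟨4 | 0⟩
  {3,8,9,11}:  v_{3} + v_{8} + v_{9} + v_{11} = v_{1} ; sig = ⟨4 | 1⟩
  {3,8,10,11}:  v_{3} + v_{8} + v_{10} + v_{11} = v_{4} ; sig = ⟨4 | 1⟩
  {2,3,9,11}:  v_{2} + v_{3} + v_{9} + v_{11} = 2·v_{1} + v_{6} ; sig = ⟨4 | 1 2⟩
  {2,4,9,11}:  v_{2} + v_{4} + v_{9} + v_{11} = 2·v_{1} ; sig = ⟨4 | 2⟩
  {4,8,9,10,11}:  v_{4} + v_{8} + v_{9} + v_{10} + v_{11} = v_{12} ; sig = ⟨5 | 1⟩

so the primitive-relation signature multiset is
[⟨2 | 0⟩, ⟨2 | 0⟩, ⟨2 | 1⟩, ⟨2 | 1⟩, ⟨2 | 1 1⟩, ⟨2 | 1 1⟩, ⟨2 | 1 1 1⟩, ⟨2 | 1 1 1⟩, ⟨2 | 1 1 1 1⟩, ⟨2 | 1 1 1 1⟩, ⟨2 | 1 1 1 1⟩, ⟨2 | 1 1 1 1⟩, ⟨2 | 1 1 1 2⟩, ⟨2 | 1 1 2 2⟩, ⟨2 | 1 1 2 2⟩, ⟨2 | 1 2⟩, ⟨3 | 1⟩, ⟨3 | 1 1⟩, ⟨4 | 0⟩, ⟨4 | 1⟩, ⟨4 | 1⟩, ⟨4 | 1 2⟩, ⟨4 | 2⟩, ⟨5 | 1⟩]
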